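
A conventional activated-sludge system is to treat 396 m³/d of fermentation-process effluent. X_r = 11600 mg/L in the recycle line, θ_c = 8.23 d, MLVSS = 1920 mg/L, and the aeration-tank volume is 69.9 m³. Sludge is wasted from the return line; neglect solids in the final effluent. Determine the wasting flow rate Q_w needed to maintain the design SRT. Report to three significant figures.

Q_w ≈ 1.41 m³/d

Q_w = (V·X)/(θ_c X_r) = 69.90 × 1920 / (8.23 × 11600) = 1.406 m³/d.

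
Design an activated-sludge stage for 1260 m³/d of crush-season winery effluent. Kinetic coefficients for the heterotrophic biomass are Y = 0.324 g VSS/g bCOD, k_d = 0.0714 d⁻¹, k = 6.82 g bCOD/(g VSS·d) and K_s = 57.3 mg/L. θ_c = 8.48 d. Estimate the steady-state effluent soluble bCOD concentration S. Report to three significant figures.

S ≈ 5.37 mg/L

Effluent substrate depends only on kinetics and SRT: S = K_s(1 + k_d θ_c) / [θ_c(Yk − k_d) − 1] = 57.3 × (1 + 0.0714 × 8.48) / [8.48 × (0.324 × 6.82 − 0.0714) − 1] = 91.99 / 17.13 = 5.369 mg/L.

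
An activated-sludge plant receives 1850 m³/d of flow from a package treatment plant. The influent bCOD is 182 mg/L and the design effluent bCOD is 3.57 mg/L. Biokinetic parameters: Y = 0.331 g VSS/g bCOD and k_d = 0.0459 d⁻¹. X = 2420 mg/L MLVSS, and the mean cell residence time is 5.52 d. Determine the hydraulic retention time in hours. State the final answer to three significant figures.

τ ≈ 2.58 h

From the SRT design equation V = Y Q (S₀−S) θ_c / [X (1 + k_d θ_c)] = 0.331 × 1850 × (182 − 3.57) × 5.52 / [2420 × (1 + 0.0459 × 5.52)] = 6.03×10^5 / 3033 = 198.8 m³.
HRT = V/Q = 198.8 m³ / 1850 m³·d⁻¹ = 0.1075 d × 24 = 2.580 h.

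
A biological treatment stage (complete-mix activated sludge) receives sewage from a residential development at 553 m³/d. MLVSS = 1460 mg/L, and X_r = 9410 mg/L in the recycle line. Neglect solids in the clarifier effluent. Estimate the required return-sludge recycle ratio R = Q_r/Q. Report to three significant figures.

R ≈ 0.184

Mass balance around the secondary clarifier (neglecting effluent solids): R = X / (X_r − X) = 1460 / (9410 − 1460) = 0.1836.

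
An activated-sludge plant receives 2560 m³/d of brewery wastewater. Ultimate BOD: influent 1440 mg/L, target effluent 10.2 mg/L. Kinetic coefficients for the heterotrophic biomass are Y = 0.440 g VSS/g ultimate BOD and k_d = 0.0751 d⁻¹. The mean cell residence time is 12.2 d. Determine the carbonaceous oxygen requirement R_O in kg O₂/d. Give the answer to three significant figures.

Observed yield with endogenous decay: Y_obs = Y / (1 + k_d·θ_c) = 0.440 / (1 + 0.0751 × 12.2) = 0.440 / 1.916 = 0.2296 g VSS/g ultimate BOD.
Mass of ultimate BOD removed per day: Q(S₀ − S) = 2560 × 1430 g/m³ = 3660 kg/d.
P_X = Y_obs·Q·(S₀ − S) = 0.2296 × 3660 = 840.5 kg VSS/d.
R_O = Q·(S₀ − S) − 1.42·P_X = 3660 − 1.42 × 840.5 = 2467 kg O₂/d.

R_O ≈ 2470 kg O₂/d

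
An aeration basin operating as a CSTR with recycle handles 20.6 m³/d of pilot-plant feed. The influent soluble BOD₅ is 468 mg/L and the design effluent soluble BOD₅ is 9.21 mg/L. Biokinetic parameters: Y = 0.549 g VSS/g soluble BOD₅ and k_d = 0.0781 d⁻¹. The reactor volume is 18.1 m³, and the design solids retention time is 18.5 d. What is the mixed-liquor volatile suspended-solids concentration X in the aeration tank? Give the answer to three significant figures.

From V·X·(1 + k_d·θ_c) = Y·Q·(S₀ − S)·θ_c: X = 0.549 × 20.6 × (468 − 9.21) × 18.5 / [18.1 × (1 + 0.0781 × 18.5)] = 2169 mg/L.

X ≈ 2170 mg/L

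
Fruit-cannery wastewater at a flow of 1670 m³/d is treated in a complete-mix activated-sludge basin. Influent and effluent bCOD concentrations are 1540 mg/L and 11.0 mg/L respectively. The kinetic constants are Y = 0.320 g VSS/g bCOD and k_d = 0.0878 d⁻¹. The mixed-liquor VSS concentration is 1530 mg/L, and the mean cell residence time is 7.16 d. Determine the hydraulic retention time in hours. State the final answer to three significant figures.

Steady-state biomass mass balance: V·X·(1 + k_d·θ_c) = Y·Q·(S₀ − S)·θ_c, so V = 0.320 × 1670 × (1540 − 11.0) × 7.16 / [1530 × (1 + 0.0878 × 7.16)] = 5.85×10^6 / 2492 = 2348 m³.
HRT = V/Q = 2348 m³ / 1670 m³·d⁻¹ = 1.406 d × 24 = 33.74 h.

τ ≈ 33.7 h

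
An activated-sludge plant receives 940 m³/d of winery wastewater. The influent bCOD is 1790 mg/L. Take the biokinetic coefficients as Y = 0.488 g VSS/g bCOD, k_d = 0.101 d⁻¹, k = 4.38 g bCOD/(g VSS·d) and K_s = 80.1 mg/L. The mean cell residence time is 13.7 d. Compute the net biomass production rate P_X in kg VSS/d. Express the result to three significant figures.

P_X ≈ 343 kg VSS/d

For a completely mixed reactor with recycle the Lawrence–McCarty relation gives S = K_s·(1 + k_d·θ_c) / [θ_c·(Y·k − k_d) − 1] = 80.1 × (1 + 0.101 × 13.7) / [13.7 × (0.488 × 4.38 − 0.101) − 1] = 190.9 / 26.90 = 7.098 mg/L.
Correct the yield for decay: Y_obs = Y/(1 + k_d θ_c) = 0.488 / (1 + 0.101 × 13.7) = 0.488 / 2.384 = 0.2047.
Substrate removed = Q·(S₀ − S) = 940 m³/d × (1790 − 7.10) g/m³ = 1.68×10^6 g/d = 1676 kg/d.
Biomass produced: P_X = Y_obs·Q·ΔS = 0.2047 × 1676 ≈ 343.1 kg VSS/d.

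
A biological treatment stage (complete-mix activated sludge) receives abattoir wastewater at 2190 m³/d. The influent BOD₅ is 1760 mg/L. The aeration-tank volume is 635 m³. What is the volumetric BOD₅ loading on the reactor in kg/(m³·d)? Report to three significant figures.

L_v ≈ 6.07 kg BOD₅/(m³·d)

L_v = Q S₀ / V = 2190 × 1760 × 10⁻³ / 635.0 = 6.070 kg/(m³·d).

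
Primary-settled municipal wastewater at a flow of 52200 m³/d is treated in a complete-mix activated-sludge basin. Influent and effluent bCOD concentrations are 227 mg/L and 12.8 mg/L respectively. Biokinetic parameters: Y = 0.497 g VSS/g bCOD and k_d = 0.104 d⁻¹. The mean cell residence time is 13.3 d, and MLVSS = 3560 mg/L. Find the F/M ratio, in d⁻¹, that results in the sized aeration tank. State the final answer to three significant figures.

Rearranging the biomass balance for a CMAS with decay, V = Y·Q·ΔS·θ_c / [X·(1+k_d θ_c)] = 0.497 × 52200 × (227 − 12.8) × 13.3 / [3560 × (1 + 0.104 × 13.3)] = 7.39×10^7 / 8484 = 8711 m³.
F/M = Q·S₀ / (V·X) = 52200 × 227 / (8711 × 3560) = 0.3821 g bCOD·(g VSS·d)⁻¹.

F/M ≈ 0.382 d⁻¹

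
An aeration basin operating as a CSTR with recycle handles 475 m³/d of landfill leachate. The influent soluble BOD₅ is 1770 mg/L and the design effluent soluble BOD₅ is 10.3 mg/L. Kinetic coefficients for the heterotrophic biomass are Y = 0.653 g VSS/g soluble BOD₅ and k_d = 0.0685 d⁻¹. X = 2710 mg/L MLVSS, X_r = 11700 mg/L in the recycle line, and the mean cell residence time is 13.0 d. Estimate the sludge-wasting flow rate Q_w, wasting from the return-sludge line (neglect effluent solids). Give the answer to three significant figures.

Q_w ≈ 24.7 m³/d

From the SRT design equation V = Y Q (S₀−S) θ_c / [X (1 + k_d θ_c)] = 0.653 × 475 × (1770 − 10.3) × 13.0 / [2710 × (1 + 0.0685 × 13.0)] = 7.1×10^6 / 5123 = 1385 m³.
Q_w = (V·X)/(θ_c X_r) = 1385 × 2710 / (13.0 × 11700) = 24.68 m³/d.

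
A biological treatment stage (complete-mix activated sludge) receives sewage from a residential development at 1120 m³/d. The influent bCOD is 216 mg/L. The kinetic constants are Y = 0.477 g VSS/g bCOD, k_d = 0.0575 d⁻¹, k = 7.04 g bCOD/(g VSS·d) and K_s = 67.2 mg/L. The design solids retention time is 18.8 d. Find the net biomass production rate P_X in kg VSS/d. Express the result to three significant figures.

Effluent substrate depends only on kinetics and SRT: S = K_s(1 + k_d θ_c) / [θ_c(Yk − k_d) − 1] = 67.2 × (1 + 0.0575 × 18.8) / [18.8 × (0.477 × 7.04 − 0.0575) − 1] = 139.8 / 61.05 = 2.291 mg/L.
Observed yield with endogenous decay: Y_obs = Y / (1 + k_d·θ_c) = 0.477 / (1 + 0.0575 × 18.8) = 0.477 / 2.081 = 0.2292 g VSS/g bCOD.
Q·(S₀ − S) = 1120 × (216 − 2.29) × 10⁻³ = 239.4 kg/d removed.
Net biomass production P_X = Y_obs × Q·(S₀ − S) = 0.2292 × 239.4 = 54.86 kg VSS/d.

P_X ≈ 54.9 kg VSS/d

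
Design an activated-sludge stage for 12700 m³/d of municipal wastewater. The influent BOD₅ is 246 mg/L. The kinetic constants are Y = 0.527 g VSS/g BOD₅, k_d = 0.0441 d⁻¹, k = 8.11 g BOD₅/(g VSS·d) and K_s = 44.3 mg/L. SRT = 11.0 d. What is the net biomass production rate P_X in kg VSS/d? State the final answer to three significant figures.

P_X ≈ 1100 kg VSS/d

From the Monod/SRT balance for a CMAS, S = K_s·(1+k_d θ_c)/[θ_c·(Y k − k_d) − 1] = 44.3 × (1 + 0.0441 × 11.0) / [11.0 × (0.527 × 8.11 − 0.0441) − 1] = 65.79 / 45.53 = 1.445 mg/L.
Y_obs = Y / (1 + k_d θ_c) = 0.527 / (1 + 0.0441 × 11.0) = 0.527 / 1.485 = 0.3549.
Mass of BOD₅ removed per day: Q(S₀ − S) = 12700 × 244.6 g/m³ = 3106 kg/d.
P_X = Y_obs · Q(S₀ − S) = 0.3549 × 3106 = 1102 kg VSS/d.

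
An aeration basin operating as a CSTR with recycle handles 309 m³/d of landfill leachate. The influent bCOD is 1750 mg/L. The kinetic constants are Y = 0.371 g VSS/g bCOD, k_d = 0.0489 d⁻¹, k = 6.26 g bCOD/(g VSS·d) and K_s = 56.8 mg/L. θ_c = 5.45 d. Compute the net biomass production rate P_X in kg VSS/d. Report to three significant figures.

P_X ≈ 158 kg VSS/d

From the Monod/SRT balance for a CMAS, S = K_s·(1+k_d θ_c)/[θ_c·(Y k − k_d) − 1] = 56.8 × (1 + 0.0489 × 5.45) / [5.45 × (0.371 × 6.26 − 0.0489) − 1] = 71.94 / 11.39 = 6.315 mg/L.
Y_obs = Y / (1 + k_d θ_c) = 0.371 / (1 + 0.0489 × 5.45) = 0.371 / 1.267 = 0.2929.
Mass of bCOD removed per day: Q(S₀ − S) = 309 × 1744 g/m³ = 538.8 kg/d.
P_X = Y_obs · Q(S₀ − S) = 0.2929 × 538.8 = 157.8 kg VSS/d.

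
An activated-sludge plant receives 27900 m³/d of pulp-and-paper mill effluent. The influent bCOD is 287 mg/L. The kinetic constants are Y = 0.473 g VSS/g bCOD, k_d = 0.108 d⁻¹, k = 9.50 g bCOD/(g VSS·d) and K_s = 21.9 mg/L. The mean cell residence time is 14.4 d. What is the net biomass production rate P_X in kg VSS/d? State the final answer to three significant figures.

From the Monod/SRT balance for a CMAS, S = K_s·(1+k_d θ_c)/[θ_c·(Y k − k_d) − 1] = 21.9 × (1 + 0.108 × 14.4) / [14.4 × (0.473 × 9.50 − 0.108) − 1] = 55.96 / 62.15 = 0.9004 mg/L.
Correct the yield for decay: Y_obs = Y/(1 + k_d θ_c) = 0.473 / (1 + 0.108 × 14.4) = 0.473 / 2.555 = 0.1851.
Q·(S₀ − S) = 27900 × (287 − 0.900) × 10⁻³ = 7982 kg/d removed.
Biomass produced: P_X = Y_obs·Q·ΔS = 0.1851 × 7982 ≈ 1478 kg VSS/d.

P_X ≈ 1480 kg VSS/d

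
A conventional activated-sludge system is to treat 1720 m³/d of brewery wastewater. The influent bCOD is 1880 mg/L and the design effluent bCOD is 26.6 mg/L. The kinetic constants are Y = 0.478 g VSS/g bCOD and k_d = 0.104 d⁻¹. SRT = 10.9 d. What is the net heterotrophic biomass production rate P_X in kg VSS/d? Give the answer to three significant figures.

The observed yield is Y_obs = Y/(1 + k_d·θ_c) = 0.478 / (1 + 0.104 × 10.9) = 0.478 / 2.134 = 0.2240 g VSS per g bCOD removed.
Substrate removed = Q·(S₀ − S) = 1720 m³/d × (1880 − 26.6) g/m³ = 3.19×10^6 g/d = 3188 kg/d.
Net biomass production P_X = Y_obs × Q·(S₀ − S) = 0.2240 × 3188 = 714.2 kg VSS/d.

P_X ≈ 714 kg VSS/d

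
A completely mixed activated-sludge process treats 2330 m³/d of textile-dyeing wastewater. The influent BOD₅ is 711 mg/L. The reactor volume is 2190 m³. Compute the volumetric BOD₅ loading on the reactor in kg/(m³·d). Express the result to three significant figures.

L_v = Q S₀ / V = 2330 × 711 × 10⁻³ / 2190 = 0.7565 kg/(m³·d).

L_v ≈ 0.756 kg BOD₅/(m³·d)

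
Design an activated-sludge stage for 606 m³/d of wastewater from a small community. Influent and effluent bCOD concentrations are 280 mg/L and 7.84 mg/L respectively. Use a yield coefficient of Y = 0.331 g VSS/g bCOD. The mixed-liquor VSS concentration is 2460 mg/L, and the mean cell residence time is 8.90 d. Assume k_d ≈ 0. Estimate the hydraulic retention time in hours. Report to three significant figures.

τ ≈ 7.82 h

V·X = Y·Q·ΔS·θ_c gives V = 0.331 × 606 × (280 − 7.84) × 8.90 / 2460 = 197.5 m³.
HRT = V/Q = 197.5 m³ / 606 m³·d⁻¹ = 0.3259 d × 24 = 7.822 h.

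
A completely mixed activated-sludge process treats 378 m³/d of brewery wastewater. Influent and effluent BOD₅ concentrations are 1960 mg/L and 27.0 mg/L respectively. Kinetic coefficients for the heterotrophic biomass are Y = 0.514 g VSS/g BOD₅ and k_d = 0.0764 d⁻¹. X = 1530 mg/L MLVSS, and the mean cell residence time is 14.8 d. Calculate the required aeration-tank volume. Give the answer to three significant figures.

V ≈ 1710 m³

Rearranging the biomass balance for a CMAS with decay, V = Y·Q·ΔS·θ_c / [X·(1+k_d θ_c)] = 0.514 × 378 × (1960 − 27.0) × 14.8 / [1530 × (1 + 0.0764 × 14.8)] = 5.56×10^6 / 3260 = 1705 m³.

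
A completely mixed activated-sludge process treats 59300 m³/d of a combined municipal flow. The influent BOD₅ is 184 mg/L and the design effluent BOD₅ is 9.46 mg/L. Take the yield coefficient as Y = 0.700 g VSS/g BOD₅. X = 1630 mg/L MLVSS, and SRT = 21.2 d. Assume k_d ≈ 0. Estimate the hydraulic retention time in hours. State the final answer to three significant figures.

Biomass mass balance (decay neglected): V·X = Y·Q·(S₀ − S)·θ_c, so V = 0.700 × 59300 × (184 − 9.46) × 21.2 / 1630 = 94231 m³.
τ = V/Q = 94231/59300 = 1.589 d, or 38.14 h.

τ ≈ 38.1 h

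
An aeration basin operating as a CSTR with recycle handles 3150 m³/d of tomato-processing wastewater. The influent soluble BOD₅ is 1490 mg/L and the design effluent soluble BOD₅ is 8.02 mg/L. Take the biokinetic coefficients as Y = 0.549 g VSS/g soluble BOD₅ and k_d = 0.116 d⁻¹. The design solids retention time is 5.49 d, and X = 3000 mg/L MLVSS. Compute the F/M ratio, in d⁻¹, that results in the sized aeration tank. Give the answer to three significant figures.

Rearranging the biomass balance for a CMAS with decay, V = Y·Q·ΔS·θ_c / [X·(1+k_d θ_c)] = 0.549 × 3150 × (1490 − 8.02) × 5.49 / [3000 × (1 + 0.116 × 5.49)] = 1.41×10^7 / 4911 = 2865 m³.
F/M = Q·S₀ / (V·X) = 3150 × 1490 / (2865 × 3000) = 0.5460 g soluble BOD₅·(g VSS·d)⁻¹.

F/M ≈ 0.546 d⁻¹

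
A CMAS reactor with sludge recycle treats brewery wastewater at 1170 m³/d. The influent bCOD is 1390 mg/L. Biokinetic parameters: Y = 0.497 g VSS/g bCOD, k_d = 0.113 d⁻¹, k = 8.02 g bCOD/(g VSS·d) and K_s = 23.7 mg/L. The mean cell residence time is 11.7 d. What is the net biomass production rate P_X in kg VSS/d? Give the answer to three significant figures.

P_X ≈ 348 kg VSS/d

For a completely mixed reactor with recycle the Lawrence–McCarty relation gives S = K_s·(1 + k_d·θ_c) / [θ_c·(Y·k − k_d) − 1] = 23.7 × (1 + 0.113 × 11.7) / [11.7 × (0.497 × 8.02 − 0.113) − 1] = 55.03 / 44.31 = 1.242 mg/L.
Observed yield with endogenous decay: Y_obs = Y / (1 + k_d·θ_c) = 0.497 / (1 + 0.113 × 11.7) = 0.497 / 2.322 = 0.2140 g VSS/g bCOD.
Q·(S₀ − S) = 1170 × (1390 − 1.24) × 10⁻³ = 1625 kg/d removed.
Biomass produced: P_X = Y_obs·Q·ΔS = 0.2140 × 1625 ≈ 347.8 kg VSS/d.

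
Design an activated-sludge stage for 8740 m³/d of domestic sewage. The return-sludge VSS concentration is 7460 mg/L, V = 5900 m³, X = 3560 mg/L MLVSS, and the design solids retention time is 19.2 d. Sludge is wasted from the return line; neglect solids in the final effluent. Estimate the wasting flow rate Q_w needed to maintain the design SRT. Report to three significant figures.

Q_w = (V·X)/(θ_c X_r) = 5900 × 3560 / (19.2 × 7460) = 146.6 m³/d.

Q_w ≈ 147 m³/d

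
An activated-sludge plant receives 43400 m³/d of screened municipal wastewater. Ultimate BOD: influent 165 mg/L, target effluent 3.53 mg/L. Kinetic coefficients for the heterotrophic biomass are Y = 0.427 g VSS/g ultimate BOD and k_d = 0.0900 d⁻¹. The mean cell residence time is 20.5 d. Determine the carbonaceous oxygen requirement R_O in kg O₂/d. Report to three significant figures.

Correct the yield for decay: Y_obs = Y/(1 + k_d θ_c) = 0.427 / (1 + 0.0900 × 20.5) = 0.427 / 2.845 = 0.1501.
Q·(S₀ − S) = 43400 × (165 − 3.53) × 10⁻³ = 7008 kg/d removed.
Net sludge production P_X = 0.1501 × 7008 = 1052 kg VSS/d.
R_O = Q·(S₀ − S) − 1.42·P_X = 7008 − 1.42 × 1052 = 5514 kg O₂/d.

R_O ≈ 5510 kg O₂/d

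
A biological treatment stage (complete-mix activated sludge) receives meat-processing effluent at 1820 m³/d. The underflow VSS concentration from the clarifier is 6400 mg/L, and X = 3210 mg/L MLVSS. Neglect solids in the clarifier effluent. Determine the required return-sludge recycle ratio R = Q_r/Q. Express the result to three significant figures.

Mass balance around the secondary clarifier (neglecting effluent solids): R = X / (X_r − X) = 3210 / (6400 − 3210) = 1.006.

R ≈ 1.01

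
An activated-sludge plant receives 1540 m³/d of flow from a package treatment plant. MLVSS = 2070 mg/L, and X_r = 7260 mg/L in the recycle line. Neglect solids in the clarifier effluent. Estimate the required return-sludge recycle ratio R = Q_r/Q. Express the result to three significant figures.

R ≈ 0.399

Solids balance on the clarifier gives (1+R)X = R·X_r, so R = X/(X_r − X) = 2070 / (7260 − 2070) = 0.3988.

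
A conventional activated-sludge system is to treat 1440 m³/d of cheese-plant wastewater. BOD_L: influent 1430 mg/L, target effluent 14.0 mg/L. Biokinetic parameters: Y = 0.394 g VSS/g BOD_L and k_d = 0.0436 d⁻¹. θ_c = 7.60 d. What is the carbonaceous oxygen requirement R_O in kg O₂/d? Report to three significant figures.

R_O ≈ 1180 kg O₂/d

The observed yield is Y_obs = Y/(1 + k_d·θ_c) = 0.394 / (1 + 0.0436 × 7.60) = 0.394 / 1.331 = 0.2959 g VSS per g BOD_L removed.
ΔS = 1430 − 14.0 = 1416 mg/L, so the substrate removal rate is 1440 × 1416/1000 = 2039 kg BOD_L/d.
Net sludge production P_X = 0.2959 × 2039 = 603.4 kg VSS/d.
Carbonaceous O₂ demand = substrate oxidised − cell-mass equivalent = 2039 − 1.42 × 603.4 = 1182 kg O₂/d.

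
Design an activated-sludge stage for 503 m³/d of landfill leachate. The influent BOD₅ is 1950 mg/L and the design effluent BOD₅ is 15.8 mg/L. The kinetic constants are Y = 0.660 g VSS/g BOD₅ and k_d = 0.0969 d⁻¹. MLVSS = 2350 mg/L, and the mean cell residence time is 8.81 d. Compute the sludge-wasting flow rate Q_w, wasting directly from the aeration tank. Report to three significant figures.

Q_w ≈ 147 m³/d

Steady-state biomass mass balance: V·X·(1 + k_d·θ_c) = Y·Q·(S₀ − S)·θ_c, so V = 0.660 × 503 × (1950 − 15.8) × 8.81 / [2350 × (1 + 0.0969 × 8.81)] = 5.66×10^6 / 4356 = 1299 m³.
For wasting at MLVSS concentration, Q_w = V/θ_c = 1299/8.81 = 147.4 m³/d.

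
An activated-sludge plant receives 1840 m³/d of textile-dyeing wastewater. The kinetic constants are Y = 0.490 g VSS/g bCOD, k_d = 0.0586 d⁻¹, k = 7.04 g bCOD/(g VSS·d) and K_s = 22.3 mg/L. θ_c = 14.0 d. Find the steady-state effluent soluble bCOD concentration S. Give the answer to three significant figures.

S ≈ 0.873 mg/L

For a completely mixed reactor with recycle the Lawrence–McCarty relation gives S = K_s·(1 + k_d·θ_c) / [θ_c·(Y·k − k_d) − 1] = 22.3 × (1 + 0.0586 × 14.0) / [14.0 × (0.490 × 7.04 − 0.0586) − 1] = 40.59 / 46.47 = 0.8735 mg/L.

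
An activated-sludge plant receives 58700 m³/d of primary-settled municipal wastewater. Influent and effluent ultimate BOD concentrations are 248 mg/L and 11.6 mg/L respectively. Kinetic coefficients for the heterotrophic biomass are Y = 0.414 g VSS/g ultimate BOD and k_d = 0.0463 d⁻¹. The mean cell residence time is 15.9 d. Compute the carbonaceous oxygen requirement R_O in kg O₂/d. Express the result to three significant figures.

R_O ≈ 9180 kg O₂/d

Observed yield with endogenous decay: Y_obs = Y / (1 + k_d·θ_c) = 0.414 / (1 + 0.0463 × 15.9) = 0.414 / 1.736 = 0.2385 g VSS/g ultimate BOD.
Q·(S₀ − S) = 58700 × (248 − 11.6) × 10⁻³ = 13877 kg/d removed.
Net sludge production P_X = 0.2385 × 13877 = 3309 kg VSS/d.
Carbonaceous O₂ demand = substrate oxidised − cell-mass equivalent = 13877 − 1.42 × 3309 = 9178 kg O₂/d.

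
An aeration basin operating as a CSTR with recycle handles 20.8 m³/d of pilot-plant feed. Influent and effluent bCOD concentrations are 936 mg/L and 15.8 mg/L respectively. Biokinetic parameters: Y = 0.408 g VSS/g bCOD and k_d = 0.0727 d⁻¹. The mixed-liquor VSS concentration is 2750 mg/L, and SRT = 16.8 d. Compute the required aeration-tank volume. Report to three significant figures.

V ≈ 21.5 m³

From the SRT design equation V = Y Q (S₀−S) θ_c / [X (1 + k_d θ_c)] = 0.408 × 20.8 × (936 − 15.8) × 16.8 / [2750 × (1 + 0.0727 × 16.8)] = 1.31×10^5 / 6109 = 21.48 m³.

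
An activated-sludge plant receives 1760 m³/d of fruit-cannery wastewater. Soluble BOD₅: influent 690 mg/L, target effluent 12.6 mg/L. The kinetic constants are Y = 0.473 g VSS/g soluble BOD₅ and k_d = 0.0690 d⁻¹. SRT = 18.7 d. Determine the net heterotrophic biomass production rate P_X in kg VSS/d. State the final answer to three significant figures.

P_X ≈ 246 kg VSS/d

The observed yield is Y_obs = Y/(1 + k_d·θ_c) = 0.473 / (1 + 0.0690 × 18.7) = 0.473 / 2.290 = 0.2065 g VSS per g soluble BOD₅ removed.
Substrate removed = Q·(S₀ − S) = 1760 m³/d × (690 − 12.6) g/m³ = 1.19×10^6 g/d = 1192 kg/d.
Net biomass production P_X = Y_obs × Q·(S₀ − S) = 0.2065 × 1192 = 246.2 kg VSS/d.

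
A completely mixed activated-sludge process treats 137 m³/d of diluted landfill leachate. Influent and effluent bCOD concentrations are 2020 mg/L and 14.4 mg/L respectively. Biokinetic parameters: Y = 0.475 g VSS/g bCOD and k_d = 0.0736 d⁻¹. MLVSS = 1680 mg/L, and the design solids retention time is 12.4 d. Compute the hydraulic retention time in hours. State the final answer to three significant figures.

τ ≈ 88.2 h

Steady-state biomass mass balance: V·X·(1 + k_d·θ_c) = Y·Q·(S₀ − S)·θ_c, so V = 0.475 × 137 × (2020 − 14.4) × 12.4 / [1680 × (1 + 0.0736 × 12.4)] = 1.62×10^6 / 3213 = 503.7 m³.
τ = V/Q = 503.7/137 = 3.676 d, or 88.23 h.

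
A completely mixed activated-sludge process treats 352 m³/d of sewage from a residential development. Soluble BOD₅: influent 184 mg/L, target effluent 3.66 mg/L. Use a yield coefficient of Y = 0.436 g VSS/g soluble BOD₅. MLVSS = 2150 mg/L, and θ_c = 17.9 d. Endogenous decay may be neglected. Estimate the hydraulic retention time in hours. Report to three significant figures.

Biomass mass balance (decay neglected): V·X = Y·Q·(S₀ − S)·θ_c, so V = 0.436 × 352 × (184 − 3.66) × 17.9 / 2150 = 230.4 m³.
τ = V/Q = 230.4/352 = 0.6546 d, or 15.71 h.

τ ≈ 15.7 h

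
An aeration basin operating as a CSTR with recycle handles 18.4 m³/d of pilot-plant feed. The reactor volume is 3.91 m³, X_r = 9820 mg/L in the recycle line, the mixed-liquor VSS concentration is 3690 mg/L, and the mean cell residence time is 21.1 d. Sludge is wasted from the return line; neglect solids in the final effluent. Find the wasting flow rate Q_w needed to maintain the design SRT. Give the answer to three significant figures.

Wasting from the return line (neglecting effluent solids): Q_w = V·X / (θ_c·X_r) = 3.910 × 3690 / (21.1 × 9820) = 0.06963 m³/d.

Q_w ≈ 0.0696 m³/d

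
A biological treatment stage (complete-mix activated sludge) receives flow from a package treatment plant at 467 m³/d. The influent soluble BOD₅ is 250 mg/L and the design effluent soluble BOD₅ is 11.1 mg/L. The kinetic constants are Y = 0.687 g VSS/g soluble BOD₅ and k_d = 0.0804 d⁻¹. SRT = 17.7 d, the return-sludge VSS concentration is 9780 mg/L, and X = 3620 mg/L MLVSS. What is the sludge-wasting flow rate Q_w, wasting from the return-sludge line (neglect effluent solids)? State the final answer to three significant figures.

Q_w ≈ 3.23 m³/d

From the SRT design equation V = Y Q (S₀−S) θ_c / [X (1 + k_d θ_c)] = 0.687 × 467 × (250 − 11.1) × 17.7 / [3620 × (1 + 0.0804 × 17.7)] = 1.36×10^6 / 8772 = 154.7 m³.
Q_w = (V·X)/(θ_c X_r) = 154.7 × 3620 / (17.7 × 9780) = 3.234 m³/d.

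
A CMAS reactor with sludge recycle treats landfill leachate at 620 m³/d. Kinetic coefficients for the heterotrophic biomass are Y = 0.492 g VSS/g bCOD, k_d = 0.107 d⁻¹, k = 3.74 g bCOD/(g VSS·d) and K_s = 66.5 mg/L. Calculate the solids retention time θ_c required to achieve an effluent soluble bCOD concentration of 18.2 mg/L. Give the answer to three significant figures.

θ_c ≈ 3.47 d

From 1/θ_c = Y·k·S/(K_s + S) − k_d: Y·k·S/(K_s+S) = 0.492 × 3.74 × 18.2 / (66.5 + 18.2) = 0.3954 d⁻¹.
1/θ_c = 0.3954 − 0.107 = 0.2884 d⁻¹, so θ_c = 3.468 d.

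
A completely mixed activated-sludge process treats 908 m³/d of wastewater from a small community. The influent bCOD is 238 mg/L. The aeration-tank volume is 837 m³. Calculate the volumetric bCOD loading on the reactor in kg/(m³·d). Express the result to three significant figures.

L_v ≈ 0.258 kg bCOD/(m³·d)

Applied bCOD load per unit volume = Q·S₀/V = (908 × 238/1000)/837.0 = 0.2582 kg bCOD·m⁻³·d⁻¹.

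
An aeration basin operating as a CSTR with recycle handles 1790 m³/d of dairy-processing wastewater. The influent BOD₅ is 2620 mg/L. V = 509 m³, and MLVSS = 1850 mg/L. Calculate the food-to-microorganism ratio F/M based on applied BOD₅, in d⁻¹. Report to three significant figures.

Food-to-microorganism ratio F/M = Q S₀ / (V X) = 1790 × 2620 / (509.0 × 1850) = 4.980 d⁻¹.

F/M ≈ 4.98 d⁻¹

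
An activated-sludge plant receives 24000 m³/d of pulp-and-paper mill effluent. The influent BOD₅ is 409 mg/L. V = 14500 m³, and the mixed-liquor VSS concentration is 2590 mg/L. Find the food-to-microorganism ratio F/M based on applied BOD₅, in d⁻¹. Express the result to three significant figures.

F/M ≈ 0.261 d⁻¹

F/M = applied load / biomass = Q·S₀/(V·X) = 24000 × 409 / (14500 × 2590) = 0.2614 d⁻¹.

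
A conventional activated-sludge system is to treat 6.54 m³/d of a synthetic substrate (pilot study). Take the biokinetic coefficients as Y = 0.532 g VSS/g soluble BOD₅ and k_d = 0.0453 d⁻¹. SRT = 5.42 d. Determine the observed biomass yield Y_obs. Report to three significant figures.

Y_obs ≈ 0.427 g VSS/g soluble BOD₅

The observed yield is Y_obs = Y/(1 + k_d·θ_c) = 0.532 / (1 + 0.0453 × 5.42) = 0.532 / 1.246 = 0.4271 g VSS per g soluble BOD₅ removed.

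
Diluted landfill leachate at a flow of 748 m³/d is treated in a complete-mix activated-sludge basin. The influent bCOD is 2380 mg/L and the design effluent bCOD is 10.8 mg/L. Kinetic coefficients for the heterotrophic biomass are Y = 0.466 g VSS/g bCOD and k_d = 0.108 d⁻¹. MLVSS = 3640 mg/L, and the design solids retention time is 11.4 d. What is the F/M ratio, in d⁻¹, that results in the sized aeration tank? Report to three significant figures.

From the SRT design equation V = Y Q (S₀−S) θ_c / [X (1 + k_d θ_c)] = 0.466 × 748 × (2380 − 10.8) × 11.4 / [3640 × (1 + 0.108 × 11.4)] = 9.41×10^6 / 8122 = 1159 m³.
F/M = applied load / biomass = Q·S₀/(V·X) = 748 × 2380 / (1159 × 3640) = 0.4219 d⁻¹.

F/M ≈ 0.422 d⁻¹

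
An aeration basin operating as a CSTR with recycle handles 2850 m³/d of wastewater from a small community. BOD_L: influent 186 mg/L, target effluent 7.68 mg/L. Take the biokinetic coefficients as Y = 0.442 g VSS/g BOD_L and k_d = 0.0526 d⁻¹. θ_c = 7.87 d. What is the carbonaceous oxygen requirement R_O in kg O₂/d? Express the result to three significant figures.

R_O ≈ 283 kg O₂/d

Y_obs = Y / (1 + k_d θ_c) = 0.442 / (1 + 0.0526 × 7.87) = 0.442 / 1.414 = 0.3126.
ΔS = 186 − 7.68 = 178.3 mg/L, so the substrate removal rate is 2850 × 178.3/1000 = 508.2 kg BOD_L/d.
P_X = Y_obs·Q·(S₀ − S) = 0.3126 × 508.2 = 158.9 kg VSS/d.
R_O = Q·(S₀ − S) − 1.42·P_X = 508.2 − 1.42 × 158.9 = 282.6 kg O₂/d.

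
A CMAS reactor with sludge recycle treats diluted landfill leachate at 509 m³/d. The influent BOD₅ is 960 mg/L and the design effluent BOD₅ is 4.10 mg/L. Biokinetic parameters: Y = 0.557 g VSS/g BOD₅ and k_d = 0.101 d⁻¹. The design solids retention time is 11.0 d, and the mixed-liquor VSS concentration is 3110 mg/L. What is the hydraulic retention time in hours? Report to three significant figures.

τ ≈ 21.4 h

Rearranging the biomass balance for a CMAS with decay, V = Y·Q·ΔS·θ_c / [X·(1+k_d θ_c)] = 0.557 × 509 × (960 − 4.10) × 11.0 / [3110 × (1 + 0.101 × 11.0)] = 2.98×10^6 / 6565 = 454.1 m³.
HRT = V/Q = 454.1 m³ / 509 m³·d⁻¹ = 0.8921 d × 24 = 21.41 h.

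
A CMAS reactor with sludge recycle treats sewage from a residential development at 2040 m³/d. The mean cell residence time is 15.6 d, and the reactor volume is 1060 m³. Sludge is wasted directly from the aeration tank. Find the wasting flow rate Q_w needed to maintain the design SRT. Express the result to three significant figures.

Q_w ≈ 67.9 m³/d

Wasting from the aeration tank: Q_w = V / θ_c = 1060 / 15.6 = 67.95 m³/d.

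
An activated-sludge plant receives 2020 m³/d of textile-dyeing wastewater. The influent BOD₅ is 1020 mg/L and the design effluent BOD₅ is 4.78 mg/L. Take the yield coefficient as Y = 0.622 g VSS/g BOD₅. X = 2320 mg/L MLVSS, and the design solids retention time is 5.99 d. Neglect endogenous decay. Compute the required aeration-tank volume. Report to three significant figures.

V·X = Y·Q·ΔS·θ_c gives V = 0.622 × 2020 × (1020 − 4.78) × 5.99 / 2320 = 3293 m³.

V ≈ 3290 m³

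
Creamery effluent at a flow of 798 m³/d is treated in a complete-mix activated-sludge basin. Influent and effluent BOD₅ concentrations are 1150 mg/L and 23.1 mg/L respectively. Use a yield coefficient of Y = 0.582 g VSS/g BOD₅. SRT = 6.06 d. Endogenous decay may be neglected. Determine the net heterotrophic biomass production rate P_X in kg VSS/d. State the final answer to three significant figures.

P_X ≈ 523 kg VSS/d

With endogenous decay neglected, the observed yield equals the true yield: Y_obs = Y = 0.582 g VSS/g BOD₅.
Mass of BOD₅ removed per day: Q(S₀ − S) = 798 × 1127 g/m³ = 899.3 kg/d.
Biomass produced: P_X = Y_obs·Q·ΔS = 0.5820 × 899.3 ≈ 523.4 kg VSS/d.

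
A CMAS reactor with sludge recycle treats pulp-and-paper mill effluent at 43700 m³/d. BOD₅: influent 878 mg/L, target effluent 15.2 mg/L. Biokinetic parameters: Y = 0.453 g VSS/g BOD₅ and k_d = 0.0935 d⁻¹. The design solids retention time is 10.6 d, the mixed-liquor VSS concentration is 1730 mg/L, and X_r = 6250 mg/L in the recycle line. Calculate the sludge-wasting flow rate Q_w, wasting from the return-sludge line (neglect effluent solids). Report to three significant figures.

Rearranging the biomass balance for a CMAS with decay, V = Y·Q·ΔS·θ_c / [X·(1+k_d θ_c)] = 0.453 × 43700 × (878 − 15.2) × 10.6 / [1730 × (1 + 0.0935 × 10.6)] = 1.81×10^8 / 3445 = 52560 m³.
Q_w = (V·X)/(θ_c X_r) = 52560 × 1730 / (10.6 × 6250) = 1373 m³/d.

Q_w ≈ 1370 m³/d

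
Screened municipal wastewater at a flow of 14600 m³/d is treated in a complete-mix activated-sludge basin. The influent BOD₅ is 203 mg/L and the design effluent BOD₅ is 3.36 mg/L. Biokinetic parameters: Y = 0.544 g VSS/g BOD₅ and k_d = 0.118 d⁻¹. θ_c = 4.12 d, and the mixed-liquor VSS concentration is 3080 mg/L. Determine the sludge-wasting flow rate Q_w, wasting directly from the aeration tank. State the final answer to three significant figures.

Q_w ≈ 346 m³/d

From the SRT design equation V = Y Q (S₀−S) θ_c / [X (1 + k_d θ_c)] = 0.544 × 14600 × (203 − 3.36) × 4.12 / [3080 × (1 + 0.118 × 4.12)] = 6.53×10^6 / 4577 = 1427 m³.
Wasting from the aeration tank: Q_w = V / θ_c = 1427 / 4.12 = 346.4 m³/d.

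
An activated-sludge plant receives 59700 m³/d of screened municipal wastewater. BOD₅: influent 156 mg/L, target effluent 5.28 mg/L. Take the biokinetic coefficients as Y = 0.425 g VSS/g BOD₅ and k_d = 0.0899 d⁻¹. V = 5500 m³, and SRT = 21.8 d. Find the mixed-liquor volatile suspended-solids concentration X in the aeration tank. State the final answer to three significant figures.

X ≈ 5120 mg/L

Solving the biomass balance for X: X = Y Q (S₀−S) θ_c / [V (1+k_d θ_c)] = 0.425 × 59700 × (156 − 5.28) × 21.8 / [5500 × (1 + 0.0899 × 21.8)] = 5121 mg/L.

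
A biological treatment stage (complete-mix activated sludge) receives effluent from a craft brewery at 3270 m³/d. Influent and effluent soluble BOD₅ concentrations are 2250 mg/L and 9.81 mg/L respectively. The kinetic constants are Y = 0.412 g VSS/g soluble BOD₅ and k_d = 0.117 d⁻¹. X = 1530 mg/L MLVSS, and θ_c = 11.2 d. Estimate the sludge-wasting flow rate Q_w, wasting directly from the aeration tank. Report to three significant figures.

Rearranging the biomass balance for a CMAS with decay, V = Y·Q·ΔS·θ_c / [X·(1+k_d θ_c)] = 0.412 × 3270 × (2250 − 9.81) × 11.2 / [1530 × (1 + 0.117 × 11.2)] = 3.38×10^7 / 3535 = 9562 m³.
Wasting from the aeration tank: Q_w = V / θ_c = 9562 / 11.2 = 853.8 m³/d.

Q_w ≈ 854 m³/d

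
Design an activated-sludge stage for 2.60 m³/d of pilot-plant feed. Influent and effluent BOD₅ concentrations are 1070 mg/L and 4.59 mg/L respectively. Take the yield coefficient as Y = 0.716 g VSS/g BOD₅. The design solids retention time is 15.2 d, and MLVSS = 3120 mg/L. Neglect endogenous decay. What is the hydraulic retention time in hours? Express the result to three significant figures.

Biomass mass balance (decay neglected): V·X = Y·Q·(S₀ − S)·θ_c, so V = 0.716 × 2.60 × (1070 − 4.59) × 15.2 / 3120 = 9.663 m³.
τ = V/Q = 9.663/2.60 = 3.716 d, or 89.19 h.

τ ≈ 89.2 h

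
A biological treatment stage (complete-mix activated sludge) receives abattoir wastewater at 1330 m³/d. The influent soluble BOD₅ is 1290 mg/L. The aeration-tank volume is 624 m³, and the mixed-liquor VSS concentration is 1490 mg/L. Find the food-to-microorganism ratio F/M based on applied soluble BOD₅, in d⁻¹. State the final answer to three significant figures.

F/M ≈ 1.85 d⁻¹

F/M = Q·S₀ / (V·X) = 1330 × 1290 / (624.0 × 1490) = 1.845 g soluble BOD₅·(g VSS·d)⁻¹.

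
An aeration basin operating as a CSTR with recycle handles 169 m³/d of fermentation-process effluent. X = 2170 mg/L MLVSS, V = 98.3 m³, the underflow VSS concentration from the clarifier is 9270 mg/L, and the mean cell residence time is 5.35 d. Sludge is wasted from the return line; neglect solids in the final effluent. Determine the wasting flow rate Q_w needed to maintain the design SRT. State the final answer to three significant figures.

Q_w = (V·X)/(θ_c X_r) = 98.30 × 2170 / (5.35 × 9270) = 4.301 m³/d.

Q_w ≈ 4.30 m³/d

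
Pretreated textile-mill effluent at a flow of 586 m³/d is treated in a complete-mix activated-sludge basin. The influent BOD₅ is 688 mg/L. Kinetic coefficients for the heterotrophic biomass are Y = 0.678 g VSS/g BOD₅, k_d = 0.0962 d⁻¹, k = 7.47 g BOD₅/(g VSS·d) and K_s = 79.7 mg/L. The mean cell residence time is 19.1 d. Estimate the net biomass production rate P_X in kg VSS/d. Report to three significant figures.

For a completely mixed reactor with recycle the Lawrence–McCarty relation gives S = K_s·(1 + k_d·θ_c) / [θ_c·(Y·k − k_d) − 1] = 79.7 × (1 + 0.0962 × 19.1) / [19.1 × (0.678 × 7.47 − 0.0962) − 1] = 226.1 / 93.90 = 2.408 mg/L.
Y_obs = Y / (1 + k_d θ_c) = 0.678 / (1 + 0.0962 × 19.1) = 0.678 / 2.837 = 0.2389.
ΔS = 688 − 2.41 = 685.6 mg/L, so the substrate removal rate is 586 × 685.6/1000 = 401.8 kg BOD₅/d.
P_X = Y_obs · Q(S₀ − S) = 0.2389 × 401.8 = 96.00 kg VSS/d.

P_X ≈ 96.0 kg VSS/d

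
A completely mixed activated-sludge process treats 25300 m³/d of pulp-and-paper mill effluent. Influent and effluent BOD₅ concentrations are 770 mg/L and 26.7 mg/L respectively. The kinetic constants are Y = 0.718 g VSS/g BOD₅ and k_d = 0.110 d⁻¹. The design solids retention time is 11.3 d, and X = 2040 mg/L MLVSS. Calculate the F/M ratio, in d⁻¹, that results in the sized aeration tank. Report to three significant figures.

F/M ≈ 0.286 d⁻¹

From the SRT design equation V = Y Q (S₀−S) θ_c / [X (1 + k_d θ_c)] = 0.718 × 25300 × (770 − 26.7) × 11.3 / [2040 × (1 + 0.110 × 11.3)] = 1.53×10^8 / 4576 = 33345 m³.
Food-to-microorganism ratio F/M = Q S₀ / (V X) = 25300 × 770 / (33345 × 2040) = 0.2864 d⁻¹.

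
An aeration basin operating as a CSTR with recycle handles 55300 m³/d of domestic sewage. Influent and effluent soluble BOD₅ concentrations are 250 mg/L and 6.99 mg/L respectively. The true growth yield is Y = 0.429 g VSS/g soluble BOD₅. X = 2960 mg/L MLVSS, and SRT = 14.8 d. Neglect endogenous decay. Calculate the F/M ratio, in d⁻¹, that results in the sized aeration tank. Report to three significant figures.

F/M ≈ 0.162 d⁻¹

Biomass mass balance (decay neglected): V·X = Y·Q·(S₀ − S)·θ_c, so V = 0.429 × 55300 × (250 − 6.99) × 14.8 / 2960 = 28825 m³.
Food-to-microorganism ratio F/M = Q S₀ / (V X) = 55300 × 250 / (28825 × 2960) = 0.1620 d⁻¹.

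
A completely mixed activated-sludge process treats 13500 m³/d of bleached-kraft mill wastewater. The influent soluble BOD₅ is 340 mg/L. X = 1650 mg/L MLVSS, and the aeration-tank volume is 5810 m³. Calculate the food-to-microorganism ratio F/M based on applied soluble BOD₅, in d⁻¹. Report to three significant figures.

F/M ≈ 0.479 d⁻¹

Food-to-microorganism ratio F/M = Q S₀ / (V X) = 13500 × 340 / (5810 × 1650) = 0.4788 d⁻¹.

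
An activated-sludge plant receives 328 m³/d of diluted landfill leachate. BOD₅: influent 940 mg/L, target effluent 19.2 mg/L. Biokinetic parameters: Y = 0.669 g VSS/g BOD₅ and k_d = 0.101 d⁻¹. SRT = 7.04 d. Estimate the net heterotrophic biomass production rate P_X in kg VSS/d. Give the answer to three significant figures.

Observed yield with endogenous decay: Y_obs = Y / (1 + k_d·θ_c) = 0.669 / (1 + 0.101 × 7.04) = 0.669 / 1.711 = 0.3910 g VSS/g BOD₅.
ΔS = 940 − 19.2 = 920.8 mg/L, so the substrate removal rate is 328 × 920.8/1000 = 302.0 kg BOD₅/d.
P_X = Y_obs · Q(S₀ − S) = 0.3910 × 302.0 = 118.1 kg VSS/d.

P_X ≈ 118 kg VSS/d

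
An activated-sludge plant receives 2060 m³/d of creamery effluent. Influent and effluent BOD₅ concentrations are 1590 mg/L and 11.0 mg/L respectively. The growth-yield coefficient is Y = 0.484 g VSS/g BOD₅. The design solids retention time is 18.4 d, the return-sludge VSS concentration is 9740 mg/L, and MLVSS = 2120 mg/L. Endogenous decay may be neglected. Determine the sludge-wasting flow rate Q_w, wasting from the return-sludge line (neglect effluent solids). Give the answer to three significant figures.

With k_d = 0 the design equation reduces to V = Y Q (S₀−S) θ_c / X = 0.484 × 2060 × (1590 − 11.0) × 18.4 / 2120 = 13664 m³.
Q_w = (V·X)/(θ_c X_r) = 13664 × 2120 / (18.4 × 9740) = 161.6 m³/d.

Q_w ≈ 162 m³/d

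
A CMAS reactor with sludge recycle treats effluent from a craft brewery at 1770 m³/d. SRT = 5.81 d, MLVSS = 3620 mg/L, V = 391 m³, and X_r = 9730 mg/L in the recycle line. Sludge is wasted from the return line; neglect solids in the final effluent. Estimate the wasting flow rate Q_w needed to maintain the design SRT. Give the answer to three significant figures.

θ_c = V·X/(Q_w·X_r) when wasting from the recycle, so Q_w = V·X/(θ_c·X_r) = 391.0 × 3620 / (5.81 × 9730) = 25.04 m³/d.

Q_w ≈ 25.0 m³/d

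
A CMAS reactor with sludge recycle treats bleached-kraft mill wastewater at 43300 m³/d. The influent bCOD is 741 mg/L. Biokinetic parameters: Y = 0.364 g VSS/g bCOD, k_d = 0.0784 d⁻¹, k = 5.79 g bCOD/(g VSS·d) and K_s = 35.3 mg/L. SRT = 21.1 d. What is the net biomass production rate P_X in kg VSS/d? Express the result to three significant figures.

P_X ≈ 4390 kg VSS/d

For a completely mixed reactor with recycle the Lawrence–McCarty relation gives S = K_s·(1 + k_d·θ_c) / [θ_c·(Y·k − k_d) − 1] = 35.3 × (1 + 0.0784 × 21.1) / [21.1 × (0.364 × 5.79 − 0.0784) − 1] = 93.69 / 41.82 = 2.241 mg/L.
Y_obs = Y / (1 + k_d θ_c) = 0.364 / (1 + 0.0784 × 21.1) = 0.364 / 2.654 = 0.1371.
Substrate removed = Q·(S₀ − S) = 43300 m³/d × (741 − 2.24) g/m³ = 3.2×10^7 g/d = 31988 kg/d.
So the net sludge growth is P_X = 0.1371 × 31988 = 4387 kg VSS/d.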